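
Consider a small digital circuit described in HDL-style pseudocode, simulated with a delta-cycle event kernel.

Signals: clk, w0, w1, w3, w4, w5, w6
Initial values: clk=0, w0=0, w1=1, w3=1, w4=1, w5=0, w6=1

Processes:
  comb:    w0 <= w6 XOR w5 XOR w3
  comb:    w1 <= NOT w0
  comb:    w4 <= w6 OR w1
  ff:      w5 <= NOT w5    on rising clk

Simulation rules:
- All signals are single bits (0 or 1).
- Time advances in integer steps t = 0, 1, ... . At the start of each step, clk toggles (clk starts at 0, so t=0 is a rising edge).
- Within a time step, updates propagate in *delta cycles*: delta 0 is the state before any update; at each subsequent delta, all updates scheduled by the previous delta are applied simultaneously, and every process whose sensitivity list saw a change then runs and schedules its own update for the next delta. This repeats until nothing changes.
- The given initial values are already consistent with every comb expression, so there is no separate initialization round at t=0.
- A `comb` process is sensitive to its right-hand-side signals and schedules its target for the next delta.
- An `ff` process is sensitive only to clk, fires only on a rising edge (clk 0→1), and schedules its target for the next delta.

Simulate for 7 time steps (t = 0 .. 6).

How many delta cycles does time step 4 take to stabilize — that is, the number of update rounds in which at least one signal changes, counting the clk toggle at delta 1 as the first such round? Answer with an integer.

[bits: w3,clk,w5,w1,w6,w4,w0]
t=0: Δ0=1001110 Δ1=1101110 Δ2=1111110 Δ3=1111111 Δ4=1110111 | 4Δ
t=1: Δ0=1110111 Δ1=1010111 | 1Δ
t=2: Δ0=1010111 Δ1=1110111 Δ2=1100111 Δ3=1100110 Δ4=1101110 | 4Δ
t=3: Δ0=1101110 Δ1=1001110 | 1Δ
t=4: Δ0=1001110 Δ1=1101110 Δ2=1111110 Δ3=1111111 Δ4=1110111 | 4Δ
t=5: Δ0=1110111 Δ1=1010111 | 1Δ
t=6: Δ0=1010111 Δ1=1110111 Δ2=1100111 Δ3=1100110 Δ4=1101110 | 4Δ

4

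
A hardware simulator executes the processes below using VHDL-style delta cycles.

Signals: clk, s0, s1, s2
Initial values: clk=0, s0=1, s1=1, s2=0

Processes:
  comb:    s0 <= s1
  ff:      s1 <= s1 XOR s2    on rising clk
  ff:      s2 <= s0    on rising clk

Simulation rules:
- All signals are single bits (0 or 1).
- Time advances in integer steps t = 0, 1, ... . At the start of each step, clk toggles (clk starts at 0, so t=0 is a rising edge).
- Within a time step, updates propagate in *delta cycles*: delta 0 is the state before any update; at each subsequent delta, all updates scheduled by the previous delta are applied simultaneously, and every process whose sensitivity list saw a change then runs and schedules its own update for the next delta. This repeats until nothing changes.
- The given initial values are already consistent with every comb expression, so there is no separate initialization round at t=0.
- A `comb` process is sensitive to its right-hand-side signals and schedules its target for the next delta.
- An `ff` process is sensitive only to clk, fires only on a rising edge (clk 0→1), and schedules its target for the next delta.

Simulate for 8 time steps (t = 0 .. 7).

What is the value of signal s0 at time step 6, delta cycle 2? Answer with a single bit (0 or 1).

t=0 Δ0: clk=0 s1=1 s0=1 s2=0
  Δ1: clk:0→1
  Δ2: s2:0→1
  (2Δ to stable)
t=1 Δ0: clk=1 s1=1 s0=1 s2=1
  Δ1: clk:1→0
  (1Δ to stable)
t=2 Δ0: clk=0 s1=1 s0=1 s2=1
  Δ1: clk:0→1
  Δ2: s1:1→0
  Δ3: s0:1→0
  (3Δ to stable)
t=3 Δ0: clk=1 s1=0 s0=0 s2=1
  Δ1: clk:1→0
  (1Δ to stable)
t=4 Δ0: clk=0 s1=0 s0=0 s2=1
  Δ1: clk:0→1
  Δ2: s1:0→1, s2:1→0
  Δ3: s0:0→1
  (3Δ to stable)
t=5 Δ0: clk=1 s1=1 s0=1 s2=0
  Δ1: clk:1→0
  (1Δ to stable)
t=6 Δ0: clk=0 s1=1 s0=1 s2=0
  Δ1: clk:0→1
  Δ2: s2:0→1
  (2Δ to stable)
t=7 Δ0: clk=1 s1=1 s0=1 s2=1
  Δ1: clk:1→0
  (1Δ to stable)

1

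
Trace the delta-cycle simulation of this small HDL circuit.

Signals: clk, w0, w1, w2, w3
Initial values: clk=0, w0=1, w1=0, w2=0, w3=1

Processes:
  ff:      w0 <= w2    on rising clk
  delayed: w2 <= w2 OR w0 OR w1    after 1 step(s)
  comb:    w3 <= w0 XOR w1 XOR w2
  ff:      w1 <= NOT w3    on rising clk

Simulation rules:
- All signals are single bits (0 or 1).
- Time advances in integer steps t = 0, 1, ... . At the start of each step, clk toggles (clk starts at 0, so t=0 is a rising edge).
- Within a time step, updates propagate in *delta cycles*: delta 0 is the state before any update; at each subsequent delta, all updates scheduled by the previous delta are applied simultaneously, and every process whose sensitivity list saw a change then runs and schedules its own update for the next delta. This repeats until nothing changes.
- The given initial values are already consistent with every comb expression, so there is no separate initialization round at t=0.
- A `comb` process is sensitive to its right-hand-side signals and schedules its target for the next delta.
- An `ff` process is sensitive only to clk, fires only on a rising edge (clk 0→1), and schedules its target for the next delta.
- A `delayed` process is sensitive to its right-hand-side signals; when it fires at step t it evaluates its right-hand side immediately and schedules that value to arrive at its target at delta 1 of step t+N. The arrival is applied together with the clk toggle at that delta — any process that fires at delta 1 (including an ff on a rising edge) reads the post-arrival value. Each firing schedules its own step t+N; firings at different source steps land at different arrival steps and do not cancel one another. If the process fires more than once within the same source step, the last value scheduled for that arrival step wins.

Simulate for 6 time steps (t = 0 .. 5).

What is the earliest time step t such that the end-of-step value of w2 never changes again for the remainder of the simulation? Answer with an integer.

[bits: w1,clk,w0,w2,w3]
t=0: Δ0=00101 Δ1=01101 Δ2=01001 Δ3=01000 | 3Δ
t=1: Δ0=01000 Δ1=00000 | 1Δ
t=2: Δ0=00000 Δ1=01000 Δ2=11000 Δ3=11001 | 3Δ
t=3: Δ0=11001 Δ1=10011 Δ2=10010 | 2Δ
t=4: Δ0=10010 Δ1=11010 Δ2=11110 Δ3=11111 | 3Δ
t=5: Δ0=11111 Δ1=10111 | 1Δ

3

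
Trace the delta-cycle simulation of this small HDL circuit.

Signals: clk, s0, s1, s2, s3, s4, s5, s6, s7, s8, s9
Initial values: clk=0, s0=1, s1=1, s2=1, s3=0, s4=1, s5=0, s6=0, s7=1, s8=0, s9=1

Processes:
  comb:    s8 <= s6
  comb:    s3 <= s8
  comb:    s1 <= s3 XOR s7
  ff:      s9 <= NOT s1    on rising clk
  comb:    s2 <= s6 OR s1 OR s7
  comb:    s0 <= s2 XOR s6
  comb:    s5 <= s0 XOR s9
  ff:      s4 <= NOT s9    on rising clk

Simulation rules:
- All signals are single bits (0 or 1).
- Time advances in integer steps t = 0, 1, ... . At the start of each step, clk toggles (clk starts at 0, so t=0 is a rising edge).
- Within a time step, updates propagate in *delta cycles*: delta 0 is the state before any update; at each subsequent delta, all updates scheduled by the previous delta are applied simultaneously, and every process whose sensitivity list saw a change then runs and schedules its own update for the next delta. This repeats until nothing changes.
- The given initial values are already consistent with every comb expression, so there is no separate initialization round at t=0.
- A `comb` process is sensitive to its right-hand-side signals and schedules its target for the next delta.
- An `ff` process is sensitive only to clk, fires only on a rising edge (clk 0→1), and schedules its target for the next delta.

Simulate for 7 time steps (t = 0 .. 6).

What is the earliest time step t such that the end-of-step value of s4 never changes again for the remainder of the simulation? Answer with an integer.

t=0 Δ0: s9=1 s2=1 s4=1 s5=0 s3=0 s8=0 s0=1 s6=0 s1=1 s7=1 clk=0
  Δ1: clk:0→1
  Δ2: s9:1→0, s4:1→0
  Δ3: s5:0→1
  (3Δ to stable)
t=1 Δ0: s9=0 s2=1 s4=0 s5=1 s3=0 s8=0 s0=1 s6=0 s1=1 s7=1 clk=1
  Δ1: clk:1→0
  (1Δ to stable)
t=2 Δ0: s9=0 s2=1 s4=0 s5=1 s3=0 s8=0 s0=1 s6=0 s1=1 s7=1 clk=0
  Δ1: clk:0→1
  Δ2: s4:0→1
  (2Δ to stable)
t=3 Δ0: s9=0 s2=1 s4=1 s5=1 s3=0 s8=0 s0=1 s6=0 s1=1 s7=1 clk=1
  Δ1: clk:1→0
  (1Δ to stable)
t=4 Δ0: s9=0 s2=1 s4=1 s5=1 s3=0 s8=0 s0=1 s6=0 s1=1 s7=1 clk=0
  Δ1: clk:0→1
  (1Δ to stable)
t=5 Δ0: s9=0 s2=1 s4=1 s5=1 s3=0 s8=0 s0=1 s6=0 s1=1 s7=1 clk=1
  Δ1: clk:1→0
  (1Δ to stable)
t=6 Δ0: s9=0 s2=1 s4=1 s5=1 s3=0 s8=0 s0=1 s6=0 s1=1 s7=1 clk=0
  Δ1: clk:0→1
  (1Δ to stable)

2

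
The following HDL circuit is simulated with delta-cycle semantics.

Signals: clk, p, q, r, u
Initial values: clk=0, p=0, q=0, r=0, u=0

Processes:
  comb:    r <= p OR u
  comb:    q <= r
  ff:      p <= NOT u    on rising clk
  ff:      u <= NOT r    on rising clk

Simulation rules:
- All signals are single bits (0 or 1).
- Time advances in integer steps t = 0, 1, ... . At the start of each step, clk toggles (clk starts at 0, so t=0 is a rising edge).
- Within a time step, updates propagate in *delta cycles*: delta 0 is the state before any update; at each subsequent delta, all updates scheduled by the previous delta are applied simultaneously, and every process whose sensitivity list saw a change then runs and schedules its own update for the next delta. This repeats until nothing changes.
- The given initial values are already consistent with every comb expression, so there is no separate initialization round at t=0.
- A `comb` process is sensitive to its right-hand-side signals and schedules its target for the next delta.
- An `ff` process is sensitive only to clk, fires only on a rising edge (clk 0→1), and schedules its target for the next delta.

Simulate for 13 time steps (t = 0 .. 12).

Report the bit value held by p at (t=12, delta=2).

t0.Δ0 clk=0 r=0 q=0 p=0 u=0
t0.Δ1 clk=1 r=0 q=0 p=0 u=0
t0.Δ2 clk=1 r=0 q=0 p=1 u=1
t0.Δ3 clk=1 r=1 q=0 p=1 u=1
t0.Δ4 clk=1 r=1 q=1 p=1 u=1
t1.Δ0 clk=1 r=1 q=1 p=1 u=1
t1.Δ1 clk=0 r=1 q=1 p=1 u=1
t2.Δ0 clk=0 r=1 q=1 p=1 u=1
t2.Δ1 clk=1 r=1 q=1 p=1 u=1
t2.Δ2 clk=1 r=1 q=1 p=0 u=0
t2.Δ3 clk=1 r=0 q=1 p=0 u=0
t2.Δ4 clk=1 r=0 q=0 p=0 u=0
t3.Δ0 clk=1 r=0 q=0 p=0 u=0
t3.Δ1 clk=0 r=0 q=0 p=0 u=0
t4.Δ0 clk=0 r=0 q=0 p=0 u=0
t4.Δ1 clk=1 r=0 q=0 p=0 u=0
t4.Δ2 clk=1 r=0 q=0 p=1 u=1
t4.Δ3 clk=1 r=1 q=0 p=1 u=1
t4.Δ4 clk=1 r=1 q=1 p=1 u=1
t5.Δ0 clk=1 r=1 q=1 p=1 u=1
t5.Δ1 clk=0 r=1 q=1 p=1 u=1
t6.Δ0 clk=0 r=1 q=1 p=1 u=1
t6.Δ1 clk=1 r=1 q=1 p=1 u=1
t6.Δ2 clk=1 r=1 q=1 p=0 u=0
t6.Δ3 clk=1 r=0 q=1 p=0 u=0
t6.Δ4 clk=1 r=0 q=0 p=0 u=0
t7.Δ0 clk=1 r=0 q=0 p=0 u=0
t7.Δ1 clk=0 r=0 q=0 p=0 u=0
t8.Δ0 clk=0 r=0 q=0 p=0 u=0
t8.Δ1 clk=1 r=0 q=0 p=0 u=0
t8.Δ2 clk=1 r=0 q=0 p=1 u=1
t8.Δ3 clk=1 r=1 q=0 p=1 u=1
t8.Δ4 clk=1 r=1 q=1 p=1 u=1
t9.Δ0 clk=1 r=1 q=1 p=1 u=1
t9.Δ1 clk=0 r=1 q=1 p=1 u=1
t10.Δ0 clk=0 r=1 q=1 p=1 u=1
t10.Δ1 clk=1 r=1 q=1 p=1 u=1
t10.Δ2 clk=1 r=1 q=1 p=0 u=0
t10.Δ3 clk=1 r=0 q=1 p=0 u=0
t10.Δ4 clk=1 r=0 q=0 p=0 u=0
t11.Δ0 clk=1 r=0 q=0 p=0 u=0
t11.Δ1 clk=0 r=0 q=0 p=0 u=0
t12.Δ0 clk=0 r=0 q=0 p=0 u=0
t12.Δ1 clk=1 r=0 q=0 p=0 u=0
t12.Δ2 clk=1 r=0 q=0 p=1 u=1
t12.Δ3 clk=1 r=1 q=0 p=1 u=1
t12.Δ4 clk=1 r=1 q=1 p=1 u=1

1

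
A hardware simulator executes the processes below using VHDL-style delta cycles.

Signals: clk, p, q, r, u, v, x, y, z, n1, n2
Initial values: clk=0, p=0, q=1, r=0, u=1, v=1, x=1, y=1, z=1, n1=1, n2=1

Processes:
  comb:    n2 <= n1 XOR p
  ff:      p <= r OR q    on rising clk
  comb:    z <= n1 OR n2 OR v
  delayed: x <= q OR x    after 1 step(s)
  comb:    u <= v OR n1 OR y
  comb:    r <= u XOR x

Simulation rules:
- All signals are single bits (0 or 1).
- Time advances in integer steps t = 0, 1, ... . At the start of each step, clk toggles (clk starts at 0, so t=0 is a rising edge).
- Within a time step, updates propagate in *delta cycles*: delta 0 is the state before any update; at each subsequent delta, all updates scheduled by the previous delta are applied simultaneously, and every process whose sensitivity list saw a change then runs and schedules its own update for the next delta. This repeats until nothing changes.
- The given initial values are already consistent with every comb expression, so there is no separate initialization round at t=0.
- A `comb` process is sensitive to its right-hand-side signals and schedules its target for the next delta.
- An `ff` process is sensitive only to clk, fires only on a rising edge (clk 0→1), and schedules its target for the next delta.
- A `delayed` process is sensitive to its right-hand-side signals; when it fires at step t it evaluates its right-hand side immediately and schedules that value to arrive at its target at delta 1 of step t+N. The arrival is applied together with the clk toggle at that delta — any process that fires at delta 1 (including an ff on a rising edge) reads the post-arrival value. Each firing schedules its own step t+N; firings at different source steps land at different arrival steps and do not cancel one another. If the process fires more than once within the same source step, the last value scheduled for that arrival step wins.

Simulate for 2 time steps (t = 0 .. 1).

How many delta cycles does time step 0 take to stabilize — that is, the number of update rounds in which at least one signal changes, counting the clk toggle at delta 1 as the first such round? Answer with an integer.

3

t=0 Δ0: x=1 v=1 n1=1 y=1 clk=0 n2=1 p=0 u=1 q=1 r=0 z=1
  Δ1: clk:0→1
  Δ2: p:0→1
  Δ3: n2:1→0
  (3Δ to stable)
t=1 Δ0: x=1 v=1 n1=1 y=1 clk=1 n2=0 p=1 u=1 q=1 r=0 z=1
  Δ1: clk:1→0
  (1Δ to stable)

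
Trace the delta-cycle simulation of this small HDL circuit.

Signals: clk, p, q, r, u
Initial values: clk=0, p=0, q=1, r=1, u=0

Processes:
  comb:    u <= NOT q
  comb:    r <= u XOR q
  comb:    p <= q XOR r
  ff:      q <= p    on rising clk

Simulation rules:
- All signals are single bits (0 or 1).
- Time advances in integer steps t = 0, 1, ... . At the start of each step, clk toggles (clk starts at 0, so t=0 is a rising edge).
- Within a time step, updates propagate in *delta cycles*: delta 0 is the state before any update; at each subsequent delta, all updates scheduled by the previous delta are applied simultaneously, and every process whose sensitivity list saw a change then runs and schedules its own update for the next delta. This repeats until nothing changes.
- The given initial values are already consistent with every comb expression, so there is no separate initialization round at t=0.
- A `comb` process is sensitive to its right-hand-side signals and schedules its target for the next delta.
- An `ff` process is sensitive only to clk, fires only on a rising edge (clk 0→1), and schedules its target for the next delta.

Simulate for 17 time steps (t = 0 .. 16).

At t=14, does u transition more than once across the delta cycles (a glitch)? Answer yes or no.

no

t=0 Δ0: q=1 u=0 clk=0 p=0 r=1
  Δ1: clk:0→1
  Δ2: q:1→0
  Δ3: u:0→1, p:0→1, r:1→0
  Δ4: p:1→0, r:0→1
  Δ5: p:0→1
  (5Δ to stable)
t=1 Δ0: q=0 u=1 clk=1 p=1 r=1
  Δ1: clk:1→0
  (1Δ to stable)
t=2 Δ0: q=0 u=1 clk=0 p=1 r=1
  Δ1: clk:0→1
  Δ2: q:0→1
  Δ3: u:1→0, p:1→0, r:1→0
  Δ4: p:0→1, r:0→1
  Δ5: p:1→0
  (5Δ to stable)
t=3 Δ0: q=1 u=0 clk=1 p=0 r=1
  Δ1: clk:1→0
  (1Δ to stable)
t=4 Δ0: q=1 u=0 clk=0 p=0 r=1
  Δ1: clk:0→1
  Δ2: q:1→0
  Δ3: u:0→1, p:0→1, r:1→0
  Δ4: p:1→0, r:0→1
  Δ5: p:0→1
  (5Δ to stable)
t=5 Δ0: q=0 u=1 clk=1 p=1 r=1
  Δ1: clk:1→0
  (1Δ to stable)
t=6 Δ0: q=0 u=1 clk=0 p=1 r=1
  Δ1: clk:0→1
  Δ2: q:0→1
  Δ3: u:1→0, p:1→0, r:1→0
  Δ4: p:0→1, r:0→1
  Δ5: p:1→0
  (5Δ to stable)
t=7 Δ0: q=1 u=0 clk=1 p=0 r=1
  Δ1: clk:1→0
  (1Δ to stable)
t=8 Δ0: q=1 u=0 clk=0 p=0 r=1
  Δ1: clk:0→1
  Δ2: q:1→0
  Δ3: u:0→1, p:0→1, r:1→0
  Δ4: p:1→0, r:0→1
  Δ5: p:0→1
  (5Δ to stable)
t=9 Δ0: q=0 u=1 clk=1 p=1 r=1
  Δ1: clk:1→0
  (1Δ to stable)
t=10 Δ0: q=0 u=1 clk=0 p=1 r=1
  Δ1: clk:0→1
  Δ2: q:0→1
  Δ3: u:1→0, p:1→0, r:1→0
  Δ4: p:0→1, r:0→1
  Δ5: p:1→0
  (5Δ to stable)
t=11 Δ0: q=1 u=0 clk=1 p=0 r=1
  Δ1: clk:1→0
  (1Δ to stable)
t=12 Δ0: q=1 u=0 clk=0 p=0 r=1
  Δ1: clk:0→1
  Δ2: q:1→0
  Δ3: u:0→1, p:0→1, r:1→0
  Δ4: p:1→0, r:0→1
  Δ5: p:0→1
  (5Δ to stable)
t=13 Δ0: q=0 u=1 clk=1 p=1 r=1
  Δ1: clk:1→0
  (1Δ to stable)
t=14 Δ0: q=0 u=1 clk=0 p=1 r=1
  Δ1: clk:0→1
  Δ2: q:0→1
  Δ3: u:1→0, p:1→0, r:1→0
  Δ4: p:0→1, r:0→1
  Δ5: p:1→0
  (5Δ to stable)
t=15 Δ0: q=1 u=0 clk=1 p=0 r=1
  Δ1: clk:1→0
  (1Δ to stable)
t=16 Δ0: q=1 u=0 clk=0 p=0 r=1
  Δ1: clk:0→1
  Δ2: q:1→0
  Δ3: u:0→1, p:0→1, r:1→0
  Δ4: p:1→0, r:0→1
  Δ5: p:0→1
  (5Δ to stable)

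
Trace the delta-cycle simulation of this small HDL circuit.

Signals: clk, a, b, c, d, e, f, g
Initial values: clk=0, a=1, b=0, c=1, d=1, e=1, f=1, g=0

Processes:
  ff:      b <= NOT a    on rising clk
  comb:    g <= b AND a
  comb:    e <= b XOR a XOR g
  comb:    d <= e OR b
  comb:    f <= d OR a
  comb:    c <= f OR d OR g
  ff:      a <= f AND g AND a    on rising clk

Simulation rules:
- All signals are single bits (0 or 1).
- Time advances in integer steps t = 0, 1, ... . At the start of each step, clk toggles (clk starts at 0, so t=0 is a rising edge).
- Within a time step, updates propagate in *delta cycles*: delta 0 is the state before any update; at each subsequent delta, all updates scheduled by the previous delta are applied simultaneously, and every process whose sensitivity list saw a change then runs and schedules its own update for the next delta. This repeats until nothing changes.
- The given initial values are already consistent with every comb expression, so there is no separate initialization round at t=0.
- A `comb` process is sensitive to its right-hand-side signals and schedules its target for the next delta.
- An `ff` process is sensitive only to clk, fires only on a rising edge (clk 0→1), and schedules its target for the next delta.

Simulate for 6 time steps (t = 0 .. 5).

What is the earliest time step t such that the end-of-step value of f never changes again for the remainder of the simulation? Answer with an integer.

2

t0.Δ0 clk=0 b=0 c=1 d=1 a=1 f=1 g=0 e=1
t0.Δ1 clk=1 b=0 c=1 d=1 a=1 f=1 g=0 e=1
t0.Δ2 clk=1 b=0 c=1 d=1 a=0 f=1 g=0 e=1
t0.Δ3 clk=1 b=0 c=1 d=1 a=0 f=1 g=0 e=0
t0.Δ4 clk=1 b=0 c=1 d=0 a=0 f=1 g=0 e=0
t0.Δ5 clk=1 b=0 c=1 d=0 a=0 f=0 g=0 e=0
t0.Δ6 clk=1 b=0 c=0 d=0 a=0 f=0 g=0 e=0
t1.Δ0 clk=1 b=0 c=0 d=0 a=0 f=0 g=0 e=0
t1.Δ1 clk=0 b=0 c=0 d=0 a=0 f=0 g=0 e=0
t2.Δ0 clk=0 b=0 c=0 d=0 a=0 f=0 g=0 e=0
t2.Δ1 clk=1 b=0 c=0 d=0 a=0 f=0 g=0 e=0
t2.Δ2 clk=1 b=1 c=0 d=0 a=0 f=0 g=0 e=0
t2.Δ3 clk=1 b=1 c=0 d=1 a=0 f=0 g=0 e=1
t2.Δ4 clk=1 b=1 c=1 d=1 a=0 f=1 g=0 e=1
t3.Δ0 clk=1 b=1 c=1 d=1 a=0 f=1 g=0 e=1
t3.Δ1 clk=0 b=1 c=1 d=1 a=0 f=1 g=0 e=1
t4.Δ0 clk=0 b=1 c=1 d=1 a=0 f=1 g=0 e=1
t4.Δ1 clk=1 b=1 c=1 d=1 a=0 f=1 g=0 e=1
t5.Δ0 clk=1 b=1 c=1 d=1 a=0 f=1 g=0 e=1
t5.Δ1 clk=0 b=1 c=1 d=1 a=0 f=1 g=0 e=1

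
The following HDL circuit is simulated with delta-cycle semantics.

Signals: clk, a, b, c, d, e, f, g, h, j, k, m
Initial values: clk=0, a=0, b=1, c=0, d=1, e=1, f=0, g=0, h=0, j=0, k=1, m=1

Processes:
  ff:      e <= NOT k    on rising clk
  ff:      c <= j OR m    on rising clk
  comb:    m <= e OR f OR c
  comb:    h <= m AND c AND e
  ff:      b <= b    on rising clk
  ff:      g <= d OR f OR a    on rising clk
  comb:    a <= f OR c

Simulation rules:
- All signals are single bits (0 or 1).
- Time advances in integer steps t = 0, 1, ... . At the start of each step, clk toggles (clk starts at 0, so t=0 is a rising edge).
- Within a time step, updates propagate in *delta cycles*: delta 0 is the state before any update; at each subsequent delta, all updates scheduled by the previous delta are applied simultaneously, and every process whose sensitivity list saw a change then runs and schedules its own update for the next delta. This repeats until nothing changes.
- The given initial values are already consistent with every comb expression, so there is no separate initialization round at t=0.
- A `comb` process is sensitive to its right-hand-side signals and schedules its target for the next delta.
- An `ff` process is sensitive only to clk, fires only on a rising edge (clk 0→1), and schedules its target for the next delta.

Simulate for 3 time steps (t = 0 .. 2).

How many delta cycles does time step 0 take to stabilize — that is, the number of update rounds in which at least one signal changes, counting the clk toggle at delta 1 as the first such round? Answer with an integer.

3

[bits: e,j,b,a,k,c,h,m,d,clk,g,f]
t=0: Δ0=101010011000 Δ1=101010011100 Δ2=001011011110 Δ3=001111011110 | 3Δ
t=1: Δ0=001111011110 Δ1=001111011010 | 1Δ
t=2: Δ0=001111011010 Δ1=001111011110 | 1Δ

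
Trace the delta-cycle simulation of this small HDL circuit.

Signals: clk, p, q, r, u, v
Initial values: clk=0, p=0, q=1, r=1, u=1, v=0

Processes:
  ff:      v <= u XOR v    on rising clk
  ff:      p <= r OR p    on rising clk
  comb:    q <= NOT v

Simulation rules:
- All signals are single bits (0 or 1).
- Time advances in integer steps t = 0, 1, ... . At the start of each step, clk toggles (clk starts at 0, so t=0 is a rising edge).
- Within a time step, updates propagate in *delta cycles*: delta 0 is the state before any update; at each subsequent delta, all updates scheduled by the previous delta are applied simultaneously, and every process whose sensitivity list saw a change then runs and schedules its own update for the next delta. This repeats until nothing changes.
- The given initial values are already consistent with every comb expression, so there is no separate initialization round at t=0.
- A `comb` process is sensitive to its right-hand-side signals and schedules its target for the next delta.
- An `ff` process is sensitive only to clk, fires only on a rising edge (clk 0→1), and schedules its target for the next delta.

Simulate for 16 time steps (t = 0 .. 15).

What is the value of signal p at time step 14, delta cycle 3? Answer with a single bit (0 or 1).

[bits: p,u,v,q,clk,r]
t=0: Δ0=010101 Δ1=010111 Δ2=111111 Δ3=111011 | 3Δ
t=1: Δ0=111011 Δ1=111001 | 1Δ
t=2: Δ0=111001 Δ1=111011 Δ2=110011 Δ3=110111 | 3Δ
t=3: Δ0=110111 Δ1=110101 | 1Δ
t=4: Δ0=110101 Δ1=110111 Δ2=111111 Δ3=111011 | 3Δ
t=5: Δ0=111011 Δ1=111001 | 1Δ
t=6: Δ0=111001 Δ1=111011 Δ2=110011 Δ3=110111 | 3Δ
t=7: Δ0=110111 Δ1=110101 | 1Δ
t=8: Δ0=110101 Δ1=110111 Δ2=111111 Δ3=111011 | 3Δ
t=9: Δ0=111011 Δ1=111001 | 1Δ
t=10: Δ0=111001 Δ1=111011 Δ2=110011 Δ3=110111 | 3Δ
t=11: Δ0=110111 Δ1=110101 | 1Δ
t=12: Δ0=110101 Δ1=110111 Δ2=111111 Δ3=111011 | 3Δ
t=13: Δ0=111011 Δ1=111001 | 1Δ
t=14: Δ0=111001 Δ1=111011 Δ2=110011 Δ3=110111 | 3Δ
t=15: Δ0=110111 Δ1=110101 | 1Δ

1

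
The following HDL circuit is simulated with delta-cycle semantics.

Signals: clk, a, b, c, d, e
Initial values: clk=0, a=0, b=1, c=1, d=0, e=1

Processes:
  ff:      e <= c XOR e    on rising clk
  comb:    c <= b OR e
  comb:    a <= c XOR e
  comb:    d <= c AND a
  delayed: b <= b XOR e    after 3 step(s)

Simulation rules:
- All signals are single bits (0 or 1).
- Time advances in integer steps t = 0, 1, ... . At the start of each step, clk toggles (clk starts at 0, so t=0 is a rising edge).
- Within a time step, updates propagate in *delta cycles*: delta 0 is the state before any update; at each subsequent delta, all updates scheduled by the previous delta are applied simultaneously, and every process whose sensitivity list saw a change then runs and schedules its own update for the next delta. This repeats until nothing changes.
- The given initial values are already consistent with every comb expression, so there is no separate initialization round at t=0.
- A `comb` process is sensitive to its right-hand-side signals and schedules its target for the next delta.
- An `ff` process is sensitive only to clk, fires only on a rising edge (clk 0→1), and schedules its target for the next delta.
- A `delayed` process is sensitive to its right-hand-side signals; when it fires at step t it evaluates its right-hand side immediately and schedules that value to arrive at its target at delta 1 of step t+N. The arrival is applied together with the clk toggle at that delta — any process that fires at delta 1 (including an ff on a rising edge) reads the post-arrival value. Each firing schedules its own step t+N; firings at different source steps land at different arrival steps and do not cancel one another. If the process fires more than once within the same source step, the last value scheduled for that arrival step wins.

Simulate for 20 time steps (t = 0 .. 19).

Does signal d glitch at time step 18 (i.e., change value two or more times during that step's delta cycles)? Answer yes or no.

[bits: e,b,d,a,clk,c]
t=0: Δ0=110001 Δ1=110011 Δ2=010011 Δ3=010111 Δ4=011111 | 4Δ
t=1: Δ0=011111 Δ1=011101 | 1Δ
t=2: Δ0=011101 Δ1=011111 Δ2=111111 Δ3=111011 Δ4=110011 | 4Δ
t=3: Δ0=110011 Δ1=110001 | 1Δ
t=4: Δ0=110001 Δ1=110011 Δ2=010011 Δ3=010111 Δ4=011111 | 4Δ
t=5: Δ0=011111 Δ1=001101 Δ2=001100 Δ3=000000 | 3Δ
t=6: Δ0=000000 Δ1=000010 | 1Δ
t=7: Δ0=000010 Δ1=010000 Δ2=010001 Δ3=010101 Δ4=011101 | 4Δ
t=8: Δ0=011101 Δ1=001111 Δ2=101110 Δ3=100111 Δ4=101011 Δ5=100011 | 5Δ
t=9: Δ0=100011 Δ1=100001 | 1Δ
t=10: Δ0=100001 Δ1=110011 Δ2=010011 Δ3=010111 Δ4=011111 | 4Δ
t=11: Δ0=011111 Δ1=011101 | 1Δ
t=12: Δ0=011101 Δ1=011111 Δ2=111111 Δ3=111011 Δ4=110011 | 4Δ
t=13: Δ0=110011 Δ1=110001 | 1Δ
t=14: Δ0=110001 Δ1=110011 Δ2=010011 Δ3=010111 Δ4=011111 | 4Δ
t=15: Δ0=011111 Δ1=001101 Δ2=001100 Δ3=000000 | 3Δ
t=16: Δ0=000000 Δ1=000010 | 1Δ
t=17: Δ0=000010 Δ1=010000 Δ2=010001 Δ3=010101 Δ4=011101 | 4Δ
t=18: Δ0=011101 Δ1=001111 Δ2=101110 Δ3=100111 Δ4=101011 Δ5=100011 | 5Δ
t=19: Δ0=100011 Δ1=100001 | 1Δ

yes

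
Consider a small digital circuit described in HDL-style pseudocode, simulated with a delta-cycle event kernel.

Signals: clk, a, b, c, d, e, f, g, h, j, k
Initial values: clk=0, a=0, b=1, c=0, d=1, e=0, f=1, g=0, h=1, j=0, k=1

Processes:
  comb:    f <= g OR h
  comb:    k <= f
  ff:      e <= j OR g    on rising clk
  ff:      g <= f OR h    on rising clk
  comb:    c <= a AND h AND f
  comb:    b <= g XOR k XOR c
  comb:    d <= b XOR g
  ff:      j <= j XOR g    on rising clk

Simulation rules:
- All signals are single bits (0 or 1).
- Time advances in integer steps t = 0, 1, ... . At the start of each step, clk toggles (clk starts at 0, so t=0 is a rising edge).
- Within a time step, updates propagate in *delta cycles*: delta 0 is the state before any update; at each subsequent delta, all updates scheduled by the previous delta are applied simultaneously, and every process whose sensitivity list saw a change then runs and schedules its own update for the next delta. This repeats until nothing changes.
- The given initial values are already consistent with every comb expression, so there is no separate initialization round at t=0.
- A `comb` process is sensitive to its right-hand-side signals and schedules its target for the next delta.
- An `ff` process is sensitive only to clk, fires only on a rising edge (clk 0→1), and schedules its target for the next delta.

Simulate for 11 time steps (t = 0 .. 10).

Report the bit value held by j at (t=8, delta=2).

0

t=0 Δ0: f=1 a=0 clk=0 g=0 c=0 h=1 j=0 d=1 e=0 k=1 b=1
  Δ1: clk:0→1
  Δ2: g:0→1
  Δ3: d:1→0, b:1→0
  Δ4: d:0→1
  (4Δ to stable)
t=1 Δ0: f=1 a=0 clk=1 g=1 c=0 h=1 j=0 d=1 e=0 k=1 b=0
  Δ1: clk:1→0
  (1Δ to stable)
t=2 Δ0: f=1 a=0 clk=0 g=1 c=0 h=1 j=0 d=1 e=0 k=1 b=0
  Δ1: clk:0→1
  Δ2: j:0→1, e:0→1
  (2Δ to stable)
t=3 Δ0: f=1 a=0 clk=1 g=1 c=0 h=1 j=1 d=1 e=1 k=1 b=0
  Δ1: clk:1→0
  (1Δ to stable)
t=4 Δ0: f=1 a=0 clk=0 g=1 c=0 h=1 j=1 d=1 e=1 k=1 b=0
  Δ1: clk:0→1
  Δ2: j:1→0
  (2Δ to stable)
t=5 Δ0: f=1 a=0 clk=1 g=1 c=0 h=1 j=0 d=1 e=1 k=1 b=0
  Δ1: clk:1→0
  (1Δ to stable)
t=6 Δ0: f=1 a=0 clk=0 g=1 c=0 h=1 j=0 d=1 e=1 k=1 b=0
  Δ1: clk:0→1
  Δ2: j:0→1
  (2Δ to stable)
t=7 Δ0: f=1 a=0 clk=1 g=1 c=0 h=1 j=1 d=1 e=1 k=1 b=0
  Δ1: clk:1→0
  (1Δ to stable)
t=8 Δ0: f=1 a=0 clk=0 g=1 c=0 h=1 j=1 d=1 e=1 k=1 b=0
  Δ1: clk:0→1
  Δ2: j:1→0
  (2Δ to stable)
t=9 Δ0: f=1 a=0 clk=1 g=1 c=0 h=1 j=0 d=1 e=1 k=1 b=0
  Δ1: clk:1→0
  (1Δ to stable)
t=10 Δ0: f=1 a=0 clk=0 g=1 c=0 h=1 j=0 d=1 e=1 k=1 b=0
  Δ1: clk:0→1
  Δ2: j:0→1
  (2Δ to stable)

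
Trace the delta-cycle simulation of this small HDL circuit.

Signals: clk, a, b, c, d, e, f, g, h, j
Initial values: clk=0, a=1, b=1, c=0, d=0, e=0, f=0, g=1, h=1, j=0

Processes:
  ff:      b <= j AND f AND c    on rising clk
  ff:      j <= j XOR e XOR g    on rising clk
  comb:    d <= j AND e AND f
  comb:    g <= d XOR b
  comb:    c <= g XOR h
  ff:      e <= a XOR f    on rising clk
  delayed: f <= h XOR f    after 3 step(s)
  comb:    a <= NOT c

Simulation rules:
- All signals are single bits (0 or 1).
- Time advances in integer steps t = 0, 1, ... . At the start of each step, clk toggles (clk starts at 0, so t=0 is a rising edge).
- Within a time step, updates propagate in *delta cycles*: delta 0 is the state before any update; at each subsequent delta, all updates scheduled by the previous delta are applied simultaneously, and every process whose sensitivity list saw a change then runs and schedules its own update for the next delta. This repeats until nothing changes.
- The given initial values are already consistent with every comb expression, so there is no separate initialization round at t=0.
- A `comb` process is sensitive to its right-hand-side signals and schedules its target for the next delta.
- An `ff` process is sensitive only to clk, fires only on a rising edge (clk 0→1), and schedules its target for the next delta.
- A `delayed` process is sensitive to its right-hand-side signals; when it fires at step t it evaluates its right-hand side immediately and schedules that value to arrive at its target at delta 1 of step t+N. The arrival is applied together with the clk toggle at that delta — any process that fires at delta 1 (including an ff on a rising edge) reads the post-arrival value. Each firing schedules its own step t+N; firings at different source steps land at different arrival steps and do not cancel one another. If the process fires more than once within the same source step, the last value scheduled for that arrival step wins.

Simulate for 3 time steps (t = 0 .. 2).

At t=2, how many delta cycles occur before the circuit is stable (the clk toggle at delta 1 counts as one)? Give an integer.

2

[bits: a,j,d,h,b,f,c,g,clk,e]
t=0: Δ0=1001100100 Δ1=1001100110 Δ2=1101000111 Δ3=1101000011 Δ4=1101001011 Δ5=0101001011 | 5Δ
t=1: Δ0=0101001011 Δ1=0101001001 | 1Δ
t=2: Δ0=0101001001 Δ1=0101001011 Δ2=0001001010 | 2Δ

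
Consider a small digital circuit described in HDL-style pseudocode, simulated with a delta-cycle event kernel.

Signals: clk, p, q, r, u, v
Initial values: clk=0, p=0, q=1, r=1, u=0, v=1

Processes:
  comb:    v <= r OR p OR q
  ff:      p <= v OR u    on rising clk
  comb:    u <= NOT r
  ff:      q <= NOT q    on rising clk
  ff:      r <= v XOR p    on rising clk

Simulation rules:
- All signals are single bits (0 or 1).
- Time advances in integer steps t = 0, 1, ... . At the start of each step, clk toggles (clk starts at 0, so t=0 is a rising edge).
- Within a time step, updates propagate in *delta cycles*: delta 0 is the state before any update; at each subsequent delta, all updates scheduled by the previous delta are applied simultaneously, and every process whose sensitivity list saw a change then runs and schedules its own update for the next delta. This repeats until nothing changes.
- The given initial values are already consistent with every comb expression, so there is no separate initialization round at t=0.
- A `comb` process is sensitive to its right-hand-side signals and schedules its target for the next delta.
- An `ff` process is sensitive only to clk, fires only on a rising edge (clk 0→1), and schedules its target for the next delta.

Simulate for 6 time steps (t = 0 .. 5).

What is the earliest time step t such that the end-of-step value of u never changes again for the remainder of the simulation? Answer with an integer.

2

t0.Δ0 p=0 clk=0 q=1 r=1 v=1 u=0
t0.Δ1 p=0 clk=1 q=1 r=1 v=1 u=0
t0.Δ2 p=1 clk=1 q=0 r=1 v=1 u=0
t1.Δ0 p=1 clk=1 q=0 r=1 v=1 u=0
t1.Δ1 p=1 clk=0 q=0 r=1 v=1 u=0
t2.Δ0 p=1 clk=0 q=0 r=1 v=1 u=0
t2.Δ1 p=1 clk=1 q=0 r=1 v=1 u=0
t2.Δ2 p=1 clk=1 q=1 r=0 v=1 u=0
t2.Δ3 p=1 clk=1 q=1 r=0 v=1 u=1
t3.Δ0 p=1 clk=1 q=1 r=0 v=1 u=1
t3.Δ1 p=1 clk=0 q=1 r=0 v=1 u=1
t4.Δ0 p=1 clk=0 q=1 r=0 v=1 u=1
t4.Δ1 p=1 clk=1 q=1 r=0 v=1 u=1
t4.Δ2 p=1 clk=1 q=0 r=0 v=1 u=1
t5.Δ0 p=1 clk=1 q=0 r=0 v=1 u=1
t5.Δ1 p=1 clk=0 q=0 r=0 v=1 u=1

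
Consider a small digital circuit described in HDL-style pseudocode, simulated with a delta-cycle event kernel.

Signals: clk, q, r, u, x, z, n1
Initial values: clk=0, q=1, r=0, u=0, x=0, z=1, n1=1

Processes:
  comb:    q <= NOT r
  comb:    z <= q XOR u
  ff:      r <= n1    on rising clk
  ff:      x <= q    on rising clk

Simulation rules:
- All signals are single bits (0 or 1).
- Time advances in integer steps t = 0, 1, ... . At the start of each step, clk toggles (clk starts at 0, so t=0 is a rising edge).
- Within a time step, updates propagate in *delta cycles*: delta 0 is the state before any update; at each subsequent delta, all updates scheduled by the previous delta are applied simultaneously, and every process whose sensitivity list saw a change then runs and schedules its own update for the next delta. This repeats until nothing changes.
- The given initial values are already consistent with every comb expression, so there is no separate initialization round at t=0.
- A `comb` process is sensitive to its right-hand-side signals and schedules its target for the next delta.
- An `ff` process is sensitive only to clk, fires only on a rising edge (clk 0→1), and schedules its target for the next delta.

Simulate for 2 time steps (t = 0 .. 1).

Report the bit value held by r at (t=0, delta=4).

t0.Δ0 q=1 u=0 clk=0 z=1 r=0 x=0 n1=1
t0.Δ1 q=1 u=0 clk=1 z=1 r=0 x=0 n1=1
t0.Δ2 q=1 u=0 clk=1 z=1 r=1 x=1 n1=1
t0.Δ3 q=0 u=0 clk=1 z=1 r=1 x=1 n1=1
t0.Δ4 q=0 u=0 clk=1 z=0 r=1 x=1 n1=1
t1.Δ0 q=0 u=0 clk=1 z=0 r=1 x=1 n1=1
t1.Δ1 q=0 u=0 clk=0 z=0 r=1 x=1 n1=1

1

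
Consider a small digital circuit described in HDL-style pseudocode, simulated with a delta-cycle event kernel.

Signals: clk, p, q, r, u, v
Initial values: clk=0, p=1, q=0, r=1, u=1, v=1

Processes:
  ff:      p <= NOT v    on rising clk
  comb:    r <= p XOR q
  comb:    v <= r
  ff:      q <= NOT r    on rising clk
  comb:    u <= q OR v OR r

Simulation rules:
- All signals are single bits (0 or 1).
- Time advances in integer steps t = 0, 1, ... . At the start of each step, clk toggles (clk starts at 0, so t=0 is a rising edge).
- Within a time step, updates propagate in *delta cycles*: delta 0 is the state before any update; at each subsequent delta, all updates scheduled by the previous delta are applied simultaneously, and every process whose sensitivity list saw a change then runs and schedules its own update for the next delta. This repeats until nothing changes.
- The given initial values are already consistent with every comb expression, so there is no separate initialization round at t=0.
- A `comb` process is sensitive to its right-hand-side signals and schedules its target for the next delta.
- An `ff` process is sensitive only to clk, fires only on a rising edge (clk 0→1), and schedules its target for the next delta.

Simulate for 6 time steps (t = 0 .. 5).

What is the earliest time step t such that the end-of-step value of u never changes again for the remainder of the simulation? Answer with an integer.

2

t0.Δ0 clk=0 r=1 q=0 u=1 v=1 p=1
t0.Δ1 clk=1 r=1 q=0 u=1 v=1 p=1
t0.Δ2 clk=1 r=1 q=0 u=1 v=1 p=0
t0.Δ3 clk=1 r=0 q=0 u=1 v=1 p=0
t0.Δ4 clk=1 r=0 q=0 u=1 v=0 p=0
t0.Δ5 clk=1 r=0 q=0 u=0 v=0 p=0
t1.Δ0 clk=1 r=0 q=0 u=0 v=0 p=0
t1.Δ1 clk=0 r=0 q=0 u=0 v=0 p=0
t2.Δ0 clk=0 r=0 q=0 u=0 v=0 p=0
t2.Δ1 clk=1 r=0 q=0 u=0 v=0 p=0
t2.Δ2 clk=1 r=0 q=1 u=0 v=0 p=1
t2.Δ3 clk=1 r=0 q=1 u=1 v=0 p=1
t3.Δ0 clk=1 r=0 q=1 u=1 v=0 p=1
t3.Δ1 clk=0 r=0 q=1 u=1 v=0 p=1
t4.Δ0 clk=0 r=0 q=1 u=1 v=0 p=1
t4.Δ1 clk=1 r=0 q=1 u=1 v=0 p=1
t5.Δ0 clk=1 r=0 q=1 u=1 v=0 p=1
t5.Δ1 clk=0 r=0 q=1 u=1 v=0 p=1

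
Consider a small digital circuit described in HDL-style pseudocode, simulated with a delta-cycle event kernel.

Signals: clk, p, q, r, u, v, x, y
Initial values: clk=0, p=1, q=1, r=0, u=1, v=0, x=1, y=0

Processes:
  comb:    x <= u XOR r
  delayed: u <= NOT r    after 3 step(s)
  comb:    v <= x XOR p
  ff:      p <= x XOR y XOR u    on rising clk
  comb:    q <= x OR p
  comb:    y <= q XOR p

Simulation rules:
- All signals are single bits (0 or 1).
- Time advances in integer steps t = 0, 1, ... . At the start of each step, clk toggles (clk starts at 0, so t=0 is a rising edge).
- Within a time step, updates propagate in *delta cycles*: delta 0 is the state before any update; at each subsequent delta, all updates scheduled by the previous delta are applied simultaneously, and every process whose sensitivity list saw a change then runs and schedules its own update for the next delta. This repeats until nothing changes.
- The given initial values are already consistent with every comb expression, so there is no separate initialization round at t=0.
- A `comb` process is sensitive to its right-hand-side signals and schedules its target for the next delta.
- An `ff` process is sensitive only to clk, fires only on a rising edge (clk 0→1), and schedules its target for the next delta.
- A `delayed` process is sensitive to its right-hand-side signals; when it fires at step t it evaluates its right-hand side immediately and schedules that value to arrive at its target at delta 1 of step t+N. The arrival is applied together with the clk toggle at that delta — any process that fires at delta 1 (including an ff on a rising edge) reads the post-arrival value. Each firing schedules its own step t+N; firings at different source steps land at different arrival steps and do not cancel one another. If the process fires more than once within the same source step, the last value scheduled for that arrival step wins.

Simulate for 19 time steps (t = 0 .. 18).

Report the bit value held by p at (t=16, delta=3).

[bits: clk,q,p,v,r,x,y,u]
t=0: Δ0=01100101 Δ1=11100101 Δ2=11000101 Δ3=11010111 | 3Δ
t=1: Δ0=11010111 Δ1=01010111 | 1Δ
t=2: Δ0=01010111 Δ1=11010111 Δ2=11110111 Δ3=11100101 | 3Δ
t=3: Δ0=11100101 Δ1=01100101 | 1Δ
t=4: Δ0=01100101 Δ1=11100101 Δ2=11000101 Δ3=11010111 | 3Δ
t=5: Δ0=11010111 Δ1=01010111 | 1Δ
t=6: Δ0=01010111 Δ1=11010111 Δ2=11110111 Δ3=11100101 | 3Δ
t=7: Δ0=11100101 Δ1=01100101 | 1Δ
t=8: Δ0=01100101 Δ1=11100101 Δ2=11000101 Δ3=11010111 | 3Δ
t=9: Δ0=11010111 Δ1=01010111 | 1Δ
t=10: Δ0=01010111 Δ1=11010111 Δ2=11110111 Δ3=11100101 | 3Δ
t=11: Δ0=11100101 Δ1=01100101 | 1Δ
t=12: Δ0=01100101 Δ1=11100101 Δ2=11000101 Δ3=11010111 | 3Δ
t=13: Δ0=11010111 Δ1=01010111 | 1Δ
t=14: Δ0=01010111 Δ1=11010111 Δ2=11110111 Δ3=11100101 | 3Δ
t=15: Δ0=11100101 Δ1=01100101 | 1Δ
t=16: Δ0=01100101 Δ1=11100101 Δ2=11000101 Δ3=11010111 | 3Δ
t=17: Δ0=11010111 Δ1=01010111 | 1Δ
t=18: Δ0=01010111 Δ1=11010111 Δ2=11110111 Δ3=11100101 | 3Δ

0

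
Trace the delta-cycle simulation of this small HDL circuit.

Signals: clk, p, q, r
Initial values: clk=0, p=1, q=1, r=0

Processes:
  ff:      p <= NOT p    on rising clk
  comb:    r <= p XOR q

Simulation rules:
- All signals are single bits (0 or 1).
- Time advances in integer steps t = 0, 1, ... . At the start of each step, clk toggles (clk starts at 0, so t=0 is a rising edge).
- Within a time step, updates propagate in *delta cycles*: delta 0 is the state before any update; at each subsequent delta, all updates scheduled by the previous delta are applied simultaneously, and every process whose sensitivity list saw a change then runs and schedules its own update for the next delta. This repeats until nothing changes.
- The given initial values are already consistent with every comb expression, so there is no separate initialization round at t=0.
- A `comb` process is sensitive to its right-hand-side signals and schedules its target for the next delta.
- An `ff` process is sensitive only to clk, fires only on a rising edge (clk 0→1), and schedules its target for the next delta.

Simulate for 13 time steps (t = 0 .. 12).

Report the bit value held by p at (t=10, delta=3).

[bits: p,r,clk,q]
t=0: Δ0=1001 Δ1=1011 Δ2=0011 Δ3=0111 | 3Δ
t=1: Δ0=0111 Δ1=0101 | 1Δ
t=2: Δ0=0101 Δ1=0111 Δ2=1111 Δ3=1011 | 3Δ
t=3: Δ0=1011 Δ1=1001 | 1Δ
t=4: Δ0=1001 Δ1=1011 Δ2=0011 Δ3=0111 | 3Δ
t=5: Δ0=0111 Δ1=0101 | 1Δ
t=6: Δ0=0101 Δ1=0111 Δ2=1111 Δ3=1011 | 3Δ
t=7: Δ0=1011 Δ1=1001 | 1Δ
t=8: Δ0=1001 Δ1=1011 Δ2=0011 Δ3=0111 | 3Δ
t=9: Δ0=0111 Δ1=0101 | 1Δ
t=10: Δ0=0101 Δ1=0111 Δ2=1111 Δ3=1011 | 3Δ
t=11: Δ0=1011 Δ1=1001 | 1Δ
t=12: Δ0=1001 Δ1=1011 Δ2=0011 Δ3=0111 | 3Δ

1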